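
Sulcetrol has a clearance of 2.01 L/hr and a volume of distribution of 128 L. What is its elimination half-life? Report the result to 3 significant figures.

k = CL / V = 2.01 / 128 = 0.01570 hr⁻¹
t½ = ln 2 / k = ln 2 / 0.01570 ≈ 44.1 hours

44.1 hours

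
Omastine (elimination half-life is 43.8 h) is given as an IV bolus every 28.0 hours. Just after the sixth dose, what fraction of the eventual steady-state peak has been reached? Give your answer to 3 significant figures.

0.930

k = ln 2 / 43.8 = 0.01583 h⁻¹
f_n = 1 − e^(−nkτ) = 1 − e^(−6 × 0.01583 × 28.0) = 1 − e^(−2.659) = 1 − 0.07004 ≈ 0.930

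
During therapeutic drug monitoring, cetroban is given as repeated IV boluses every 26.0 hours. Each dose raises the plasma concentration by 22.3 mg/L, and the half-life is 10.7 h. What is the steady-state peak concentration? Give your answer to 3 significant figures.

k = ln 2 / 10.7 = 0.06478 h⁻¹
Fraction remaining after one interval: e^(−kτ) = e^(−0.06478 × 26.0) = 0.1856
R = 1 / (1 − 0.1856) = 1.228
Css,max = 22.3 × 1.228 ≈ 27.4 mg/L

27.4 mg/L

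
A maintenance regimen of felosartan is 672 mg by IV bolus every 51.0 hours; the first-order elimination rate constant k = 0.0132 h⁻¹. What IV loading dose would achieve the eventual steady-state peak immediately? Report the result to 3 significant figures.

Accumulation ratio R = 1 / (1 − e^(−kτ)) = 1 / (1 − e^(−0.01320×51.0)) = 1 / (1 − 0.5101) = 2.041
Loading dose = maintenance dose × R = 672 × 2.041 ≈ 1370 mg

1370 mg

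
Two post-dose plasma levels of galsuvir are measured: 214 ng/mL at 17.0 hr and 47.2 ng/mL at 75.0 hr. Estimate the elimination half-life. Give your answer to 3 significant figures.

k = ln(C₁/C₂) / (t₂ − t₁) = ln(214/47.2) / (75.0 − 17.0)
  = 1.512 / 58.00 = 0.02606 hr⁻¹
t½ = ln 2 / k = ln 2 / 0.02606 ≈ 26.6 hours

26.6 hours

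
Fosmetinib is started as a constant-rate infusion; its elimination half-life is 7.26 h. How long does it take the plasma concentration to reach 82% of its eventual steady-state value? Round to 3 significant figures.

k = ln 2 / 7.26 = 0.09547 h⁻¹
f = 1 − e^(−kt)  ⇒  t = −ln(1 − f) / k
t = −ln(1 − 0.82) / 0.09547 = 1.715 / 0.09547 ≈ 18.0 hours

18.0 hours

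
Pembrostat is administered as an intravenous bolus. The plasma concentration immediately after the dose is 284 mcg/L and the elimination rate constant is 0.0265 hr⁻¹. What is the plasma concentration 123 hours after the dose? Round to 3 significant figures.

10.9 mcg/L

C(t) = C₀ e^(−kt) = 284 × e^(−0.02650 × 123) = 284 × e^(−3.260) = 284 × 0.03841 ≈ 10.9 mcg/L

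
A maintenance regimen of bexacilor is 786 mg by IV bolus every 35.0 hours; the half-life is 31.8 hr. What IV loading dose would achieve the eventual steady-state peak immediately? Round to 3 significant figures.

k = ln 2 / 31.8 = 0.02180 hr⁻¹
Accumulation ratio R = 1 / (1 − e^(−kτ)) = 1 / (1 − e^(−0.02180×35.0)) = 1 / (1 − 0.4663) = 1.874
Loading dose = maintenance dose × R = 786 × 1.874 ≈ 1470 mg

1470 mg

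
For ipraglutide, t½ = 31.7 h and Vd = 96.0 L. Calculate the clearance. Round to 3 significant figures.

2.10 L/h

k = ln 2 / t½ = ln 2 / 31.7 = 0.02187 h⁻¹
CL = k · V = 0.02187 × 96.0 ≈ 2.10 L/h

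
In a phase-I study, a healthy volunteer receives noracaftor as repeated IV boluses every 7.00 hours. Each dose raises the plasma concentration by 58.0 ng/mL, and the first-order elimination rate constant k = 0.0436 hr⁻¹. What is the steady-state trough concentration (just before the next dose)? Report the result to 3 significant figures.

163 ng/mL

Fraction remaining after one interval: e^(−kτ) = e^(−0.04360 × 7.00) = 0.7370
R = 1 / (1 − 0.7370) = 3.802
Css,max = 58.0 × 3.802 = 220.5 ng/mL
Css,min = Css,max × e^(−kτ) = 220.5 × 0.7370 ≈ 163 ng/mL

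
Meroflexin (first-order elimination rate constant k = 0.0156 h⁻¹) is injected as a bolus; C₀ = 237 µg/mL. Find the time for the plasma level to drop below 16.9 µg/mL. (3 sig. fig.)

C(t) = C₀ e^(−kt)  ⇒  t = ln(C₀/C) / k
t = ln(237/16.9) / 0.01560 = 2.641 / 0.01560 ≈ 169 hours

169 hours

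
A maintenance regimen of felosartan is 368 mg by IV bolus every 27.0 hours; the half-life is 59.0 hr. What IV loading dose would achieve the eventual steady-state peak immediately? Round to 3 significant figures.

k = ln 2 / 59.0 = 0.01175 hr⁻¹
Accumulation ratio R = 1 / (1 − e^(−kτ)) = 1 / (1 − e^(−0.01175×27.0)) = 1 / (1 − 0.7282) = 3.679
Loading dose = maintenance dose × R = 368 × 3.679 ≈ 1350 mg

1350 mg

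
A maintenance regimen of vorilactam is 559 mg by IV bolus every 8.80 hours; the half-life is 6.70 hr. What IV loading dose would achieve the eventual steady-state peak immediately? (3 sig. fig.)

935 mg

k = ln 2 / 6.70 = 0.1035 hr⁻¹
Accumulation ratio R = 1 / (1 − e^(−kτ)) = 1 / (1 − e^(−0.1035×8.80)) = 1 / (1 − 0.4024) = 1.673
Loading dose = maintenance dose × R = 559 × 1.673 ≈ 935 mg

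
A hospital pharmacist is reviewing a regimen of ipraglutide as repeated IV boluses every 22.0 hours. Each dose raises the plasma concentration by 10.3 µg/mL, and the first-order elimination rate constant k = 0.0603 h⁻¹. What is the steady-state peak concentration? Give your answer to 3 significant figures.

14.0 µg/mL

Fraction remaining after one interval: e^(−kτ) = e^(−0.06030 × 22.0) = 0.2654
R = 1 / (1 − 0.2654) = 1.361
Css,max = 10.3 × 1.361 ≈ 14.0 µg/mL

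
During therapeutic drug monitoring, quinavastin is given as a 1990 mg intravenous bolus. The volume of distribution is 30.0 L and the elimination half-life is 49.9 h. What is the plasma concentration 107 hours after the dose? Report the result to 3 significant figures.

C₀ = dose / V = 1990 / 30.0 = 66.33 µg/mL
k = ln 2 / 49.9 = 0.01389 h⁻¹
C(t) = C₀ e^(−kt) = 66.33 × e^(−0.01389 × 107) = 66.33 × e^(−1.486) = 66.33 × 0.2262 ≈ 15.0 µg/mL

15.0 µg/mL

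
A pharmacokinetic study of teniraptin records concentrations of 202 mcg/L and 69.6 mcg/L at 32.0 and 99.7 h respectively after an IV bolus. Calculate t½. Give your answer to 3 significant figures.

44.0 hours

k = ln(C₁/C₂) / (t₂ − t₁) = ln(202/69.6) / (99.7 − 32.0)
  = 1.066 / 67.70 = 0.01574 h⁻¹
t½ = ln 2 / k = ln 2 / 0.01574 ≈ 44.0 hours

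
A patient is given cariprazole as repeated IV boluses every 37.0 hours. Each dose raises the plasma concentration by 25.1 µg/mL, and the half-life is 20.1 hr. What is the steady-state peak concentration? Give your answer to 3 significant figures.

34.8 µg/mL

k = ln 2 / 20.1 = 0.03448 hr⁻¹
Fraction remaining after one interval: e^(−kτ) = e^(−0.03448 × 37.0) = 0.2792
R = 1 / (1 − 0.2792) = 1.387
Css,max = 25.1 × 1.387 ≈ 34.8 µg/mL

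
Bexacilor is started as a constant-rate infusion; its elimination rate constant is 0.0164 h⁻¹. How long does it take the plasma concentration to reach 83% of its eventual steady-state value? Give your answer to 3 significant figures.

f = 1 − e^(−kt)  ⇒  t = −ln(1 − f) / k
t = −ln(1 − 0.83) / 0.01640 = 1.772 / 0.01640 ≈ 108 hours

108 hours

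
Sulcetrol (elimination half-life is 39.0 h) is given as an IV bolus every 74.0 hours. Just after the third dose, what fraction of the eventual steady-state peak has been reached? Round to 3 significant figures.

0.981

k = ln 2 / 39.0 = 0.01777 h⁻¹
f_n = 1 − e^(−nkτ) = 1 − e^(−3 × 0.01777 × 74.0) = 1 − e^(−3.946) = 1 − 0.01934 ≈ 0.981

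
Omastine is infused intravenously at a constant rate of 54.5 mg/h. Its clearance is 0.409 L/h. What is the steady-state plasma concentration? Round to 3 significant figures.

133 mg/L

Css = infusion rate / CL = 54.5 / 0.409 ≈ 133 mg/L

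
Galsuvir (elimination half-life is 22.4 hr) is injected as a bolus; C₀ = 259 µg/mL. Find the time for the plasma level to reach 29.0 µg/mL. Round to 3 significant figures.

k = ln 2 / 22.4 = 0.03094 hr⁻¹
C(t) = C₀ e^(−kt)  ⇒  t = ln(C₀/C) / k
t = ln(259/29.0) / 0.03094 = 2.190 / 0.03094 ≈ 70.8 hours

70.8 hours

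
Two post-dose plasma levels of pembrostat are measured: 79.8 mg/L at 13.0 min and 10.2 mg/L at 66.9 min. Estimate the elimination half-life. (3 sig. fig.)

k = ln(C₁/C₂) / (t₂ − t₁) = ln(79.8/10.2) / (66.9 − 13.0)
  = 2.057 / 53.90 = 0.03817 min⁻¹
t½ = ln 2 / k = ln 2 / 0.03817 ≈ 18.2 minutes

18.2 minutes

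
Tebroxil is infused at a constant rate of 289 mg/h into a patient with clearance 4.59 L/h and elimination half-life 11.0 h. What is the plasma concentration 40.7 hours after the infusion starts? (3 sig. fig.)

Css = rate / CL = 289 / 4.59 = 62.96 mg/L
k = ln 2 / 11.0 = 0.06301 h⁻¹
C(t) = Css (1 − e^(−kt)) = 62.96 × (1 − e^(−2.565)) = 62.96 × 0.9231 ≈ 58.1 mg/L

58.1 mg/L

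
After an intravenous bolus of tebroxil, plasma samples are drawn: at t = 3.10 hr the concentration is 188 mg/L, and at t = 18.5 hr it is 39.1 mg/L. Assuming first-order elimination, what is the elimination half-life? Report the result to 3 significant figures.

6.80 hours

k = ln(C₁/C₂) / (t₂ − t₁) = ln(188/39.1) / (18.5 − 3.10)
  = 1.570 / 15.40 = 0.1020 hr⁻¹
t½ = ln 2 / k = ln 2 / 0.1020 ≈ 6.80 hours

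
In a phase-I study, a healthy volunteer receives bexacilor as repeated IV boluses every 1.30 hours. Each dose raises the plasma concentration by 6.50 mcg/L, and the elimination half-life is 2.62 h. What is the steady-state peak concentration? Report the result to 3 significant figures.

k = ln 2 / 2.62 = 0.2646 h⁻¹
Fraction remaining after one interval: e^(−kτ) = e^(−0.2646 × 1.30) = 0.7090
R = 1 / (1 − 0.7090) = 3.436
Css,max = 6.50 × 3.436 ≈ 22.3 mcg/L

22.3 mcg/L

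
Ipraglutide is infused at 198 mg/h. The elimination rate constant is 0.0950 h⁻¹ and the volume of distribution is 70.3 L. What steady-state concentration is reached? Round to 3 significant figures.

29.6 mg/L

CL = k · V = 0.0950 × 70.3 = 6.678 L/h
Css = rate / CL = 198 / 6.678 ≈ 29.6 mg/L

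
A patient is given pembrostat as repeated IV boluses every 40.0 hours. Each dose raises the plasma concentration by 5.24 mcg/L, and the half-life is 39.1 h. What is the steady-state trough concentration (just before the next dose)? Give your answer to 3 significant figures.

5.08 mcg/L

k = ln 2 / 39.1 = 0.01773 h⁻¹
Fraction remaining after one interval: e^(−kτ) = e^(−0.01773 × 40.0) = 0.4921
R = 1 / (1 − 0.4921) = 1.969
Css,max = 5.24 × 1.969 = 10.32 mcg/L
Css,min = Css,max × e^(−kτ) = 10.32 × 0.4921 ≈ 5.08 mcg/L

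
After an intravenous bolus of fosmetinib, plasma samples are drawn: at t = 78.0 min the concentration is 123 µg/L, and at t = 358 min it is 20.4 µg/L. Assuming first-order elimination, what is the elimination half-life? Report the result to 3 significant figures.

k = ln(C₁/C₂) / (t₂ − t₁) = ln(123/20.4) / (358 − 78.0)
  = 1.797 / 280.0 = 0.006417 min⁻¹
t½ = ln 2 / k = ln 2 / 0.006417 ≈ 108 minutes

108 minutes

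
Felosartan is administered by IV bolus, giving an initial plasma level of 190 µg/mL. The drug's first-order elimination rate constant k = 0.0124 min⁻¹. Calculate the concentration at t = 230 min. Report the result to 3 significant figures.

11.0 µg/mL

C(t) = C₀ e^(−kt) = 190 × e^(−0.01240 × 230) = 190 × e^(−2.852) = 190 × 0.05773 ≈ 11.0 µg/mL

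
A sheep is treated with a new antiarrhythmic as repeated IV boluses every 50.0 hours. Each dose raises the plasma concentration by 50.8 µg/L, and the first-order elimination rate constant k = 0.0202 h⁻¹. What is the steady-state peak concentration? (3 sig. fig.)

79.9 µg/L

Fraction remaining after one interval: e^(−kτ) = e^(−0.02020 × 50.0) = 0.3642
R = 1 / (1 − 0.3642) = 1.573
Css,max = 50.8 × 1.573 ≈ 79.9 µg/L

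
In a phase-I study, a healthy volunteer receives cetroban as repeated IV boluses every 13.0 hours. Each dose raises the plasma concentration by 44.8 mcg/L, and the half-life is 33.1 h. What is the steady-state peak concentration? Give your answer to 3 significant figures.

k = ln 2 / 33.1 = 0.02094 h⁻¹
Fraction remaining after one interval: e^(−kτ) = e^(−0.02094 × 13.0) = 0.7617
R = 1 / (1 − 0.7617) = 4.196
Css,max = 44.8 × 4.196 ≈ 188 mcg/L

188 mcg/L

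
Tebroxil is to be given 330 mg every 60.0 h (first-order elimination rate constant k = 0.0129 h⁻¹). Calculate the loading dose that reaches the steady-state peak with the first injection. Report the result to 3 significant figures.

612 mg

Accumulation ratio R = 1 / (1 − e^(−kτ)) = 1 / (1 − e^(−0.01290×60.0)) = 1 / (1 − 0.4612) = 1.856
Loading dose = maintenance dose × R = 330 × 1.856 ≈ 612 mg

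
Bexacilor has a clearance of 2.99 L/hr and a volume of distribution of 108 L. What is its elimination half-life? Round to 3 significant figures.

25.0 hours

k = CL / V = 2.99 / 108 = 0.02769 hr⁻¹
t½ = ln 2 / k = ln 2 / 0.02769 ≈ 25.0 hours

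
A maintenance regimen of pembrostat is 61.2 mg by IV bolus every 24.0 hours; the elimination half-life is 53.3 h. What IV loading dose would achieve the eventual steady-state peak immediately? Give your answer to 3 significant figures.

228 mg

k = ln 2 / 53.3 = 0.01300 h⁻¹
Accumulation ratio R = 1 / (1 − e^(−kτ)) = 1 / (1 − e^(−0.01300×24.0)) = 1 / (1 − 0.7319) = 3.730
Loading dose = maintenance dose × R = 61.2 × 3.730 ≈ 228 mg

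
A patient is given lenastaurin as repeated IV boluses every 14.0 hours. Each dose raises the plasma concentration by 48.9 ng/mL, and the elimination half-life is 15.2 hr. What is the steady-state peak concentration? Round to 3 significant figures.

104 ng/mL

k = ln 2 / 15.2 = 0.04560 hr⁻¹
Fraction remaining after one interval: e^(−kτ) = e^(−0.04560 × 14.0) = 0.5281
R = 1 / (1 − 0.5281) = 2.119
Css,max = 48.9 × 2.119 ≈ 104 ng/mL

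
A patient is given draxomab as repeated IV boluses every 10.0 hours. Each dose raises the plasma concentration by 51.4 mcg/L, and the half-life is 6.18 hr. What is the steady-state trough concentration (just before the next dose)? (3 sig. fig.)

24.8 mcg/L

k = ln 2 / 6.18 = 0.1122 hr⁻¹
Fraction remaining after one interval: e^(−kτ) = e^(−0.1122 × 10.0) = 0.3258
R = 1 / (1 − 0.3258) = 1.483
Css,max = 51.4 × 1.483 = 76.23 mcg/L
Css,min = Css,max × e^(−kτ) = 76.23 × 0.3258 ≈ 24.8 mcg/L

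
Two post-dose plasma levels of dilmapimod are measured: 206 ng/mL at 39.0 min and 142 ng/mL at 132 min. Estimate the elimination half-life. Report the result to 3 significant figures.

173 minutes

k = ln(C₁/C₂) / (t₂ − t₁) = ln(206/142) / (132 − 39.0)
  = 0.3720 / 93.00 = 0.004001 min⁻¹
t½ = ln 2 / k = ln 2 / 0.004001 ≈ 173 minutes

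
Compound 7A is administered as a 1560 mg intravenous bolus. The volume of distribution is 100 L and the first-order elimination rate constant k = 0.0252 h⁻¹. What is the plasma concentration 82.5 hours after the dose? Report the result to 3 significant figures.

1.95 µg/mL

C₀ = dose / V = 1560 / 100 = 15.60 µg/mL
C(t) = C₀ e^(−kt) = 15.60 × e^(−0.02520 × 82.5) = 15.60 × e^(−2.079) = 15.60 × 0.1251 ≈ 1.95 µg/mL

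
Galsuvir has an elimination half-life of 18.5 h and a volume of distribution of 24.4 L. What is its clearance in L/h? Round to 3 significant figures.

0.914 L/h

k = ln 2 / t½ = ln 2 / 18.5 = 0.03747 h⁻¹
CL = k · V = 0.03747 × 24.4 ≈ 0.914 L/h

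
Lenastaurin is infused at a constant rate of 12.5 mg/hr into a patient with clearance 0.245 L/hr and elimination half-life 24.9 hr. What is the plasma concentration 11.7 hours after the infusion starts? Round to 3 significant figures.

Css = rate / CL = 12.5 / 0.245 = 51.02 mg/L
k = ln 2 / 24.9 = 0.02784 hr⁻¹
C(t) = Css (1 − e^(−kt)) = 51.02 × (1 − e^(−0.3257)) = 51.02 × 0.2780 ≈ 14.2 mg/L

14.2 mg/L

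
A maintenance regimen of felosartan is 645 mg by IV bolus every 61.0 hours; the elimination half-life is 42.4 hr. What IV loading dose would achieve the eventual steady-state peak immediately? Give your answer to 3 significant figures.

k = ln 2 / 42.4 = 0.01635 hr⁻¹
Accumulation ratio R = 1 / (1 − e^(−kτ)) = 1 / (1 − e^(−0.01635×61.0)) = 1 / (1 − 0.3689) = 1.585
Loading dose = maintenance dose × R = 645 × 1.585 ≈ 1020 mg

1020 mg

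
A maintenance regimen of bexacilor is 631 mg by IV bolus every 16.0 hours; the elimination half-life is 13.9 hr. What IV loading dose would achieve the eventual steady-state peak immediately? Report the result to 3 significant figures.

k = ln 2 / 13.9 = 0.04987 hr⁻¹
Accumulation ratio R = 1 / (1 − e^(−kτ)) = 1 / (1 − e^(−0.04987×16.0)) = 1 / (1 − 0.4503) = 1.819
Loading dose = maintenance dose × R = 631 × 1.819 ≈ 1150 mg

1150 mg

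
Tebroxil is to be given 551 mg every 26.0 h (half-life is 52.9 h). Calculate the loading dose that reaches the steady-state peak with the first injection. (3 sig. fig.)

k = ln 2 / 52.9 = 0.01310 h⁻¹
Accumulation ratio R = 1 / (1 − e^(−kτ)) = 1 / (1 − e^(−0.01310×26.0)) = 1 / (1 − 0.7113) = 3.464
Loading dose = maintenance dose × R = 551 × 3.464 ≈ 1910 mg

1910 mg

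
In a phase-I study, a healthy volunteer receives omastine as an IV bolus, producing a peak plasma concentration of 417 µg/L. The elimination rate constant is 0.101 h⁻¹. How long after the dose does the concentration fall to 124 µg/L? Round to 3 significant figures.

12.0 hours

C(t) = C₀ e^(−kt)  ⇒  t = ln(C₀/C) / k
t = ln(417/124) / 0.1010 = 1.213 / 0.1010 ≈ 12.0 hours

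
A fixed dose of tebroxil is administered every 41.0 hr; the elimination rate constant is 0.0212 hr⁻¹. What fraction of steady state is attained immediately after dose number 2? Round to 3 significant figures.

0.824

f_n = 1 − e^(−nkτ) = 1 − e^(−2 × 0.02120 × 41.0) = 1 − e^(−1.738) = 1 − 0.1758 ≈ 0.824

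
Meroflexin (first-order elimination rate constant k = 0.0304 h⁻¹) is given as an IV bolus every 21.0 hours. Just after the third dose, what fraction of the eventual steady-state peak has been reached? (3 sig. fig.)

f_n = 1 − e^(−nkτ) = 1 − e^(−3 × 0.03040 × 21.0) = 1 − e^(−1.915) = 1 − 0.1473 ≈ 0.853

0.853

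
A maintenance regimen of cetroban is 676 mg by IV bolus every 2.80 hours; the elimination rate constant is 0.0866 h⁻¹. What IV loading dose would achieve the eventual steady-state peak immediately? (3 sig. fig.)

Accumulation ratio R = 1 / (1 − e^(−kτ)) = 1 / (1 − e^(−0.08660×2.80)) = 1 / (1 − 0.7847) = 4.644
Loading dose = maintenance dose × R = 676 × 4.644 ≈ 3140 mg

3140 mg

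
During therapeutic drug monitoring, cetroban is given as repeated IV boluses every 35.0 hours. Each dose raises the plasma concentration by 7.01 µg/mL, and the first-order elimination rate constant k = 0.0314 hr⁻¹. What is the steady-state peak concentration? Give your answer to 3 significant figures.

10.5 µg/mL

Fraction remaining after one interval: e^(−kτ) = e^(−0.03140 × 35.0) = 0.3332
R = 1 / (1 − 0.3332) = 1.500
Css,max = 7.01 × 1.500 ≈ 10.5 µg/mL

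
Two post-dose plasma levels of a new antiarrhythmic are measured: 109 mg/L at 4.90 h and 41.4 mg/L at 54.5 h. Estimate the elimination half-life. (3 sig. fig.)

k = ln(C₁/C₂) / (t₂ − t₁) = ln(109/41.4) / (54.5 − 4.90)
  = 0.9681 / 49.60 = 0.01952 h⁻¹
t½ = ln 2 / k = ln 2 / 0.01952 ≈ 35.5 hours

35.5 hours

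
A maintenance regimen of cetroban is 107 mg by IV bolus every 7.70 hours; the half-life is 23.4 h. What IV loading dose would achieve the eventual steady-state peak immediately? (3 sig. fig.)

525 mg

k = ln 2 / 23.4 = 0.02962 h⁻¹
Accumulation ratio R = 1 / (1 − e^(−kτ)) = 1 / (1 − e^(−0.02962×7.70)) = 1 / (1 − 0.7961) = 4.903
Loading dose = maintenance dose × R = 107 × 4.903 ≈ 525 mg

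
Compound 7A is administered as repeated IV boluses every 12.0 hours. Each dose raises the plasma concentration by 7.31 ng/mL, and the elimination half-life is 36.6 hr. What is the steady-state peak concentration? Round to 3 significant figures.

k = ln 2 / 36.6 = 0.01894 hr⁻¹
Fraction remaining after one interval: e^(−kτ) = e^(−0.01894 × 12.0) = 0.7967
R = 1 / (1 − 0.7967) = 4.919
Css,max = 7.31 × 4.919 ≈ 36.0 ng/mL

36.0 ng/mL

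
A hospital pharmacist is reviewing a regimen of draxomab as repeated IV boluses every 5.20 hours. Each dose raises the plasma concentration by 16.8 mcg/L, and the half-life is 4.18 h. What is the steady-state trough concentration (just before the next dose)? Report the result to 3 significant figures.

k = ln 2 / 4.18 = 0.1658 h⁻¹
Fraction remaining after one interval: e^(−kτ) = e^(−0.1658 × 5.20) = 0.4222
R = 1 / (1 − 0.4222) = 1.731
Css,max = 16.8 × 1.731 = 29.08 mcg/L
Css,min = Css,max × e^(−kτ) = 29.08 × 0.4222 ≈ 12.3 mcg/L

12.3 mcg/L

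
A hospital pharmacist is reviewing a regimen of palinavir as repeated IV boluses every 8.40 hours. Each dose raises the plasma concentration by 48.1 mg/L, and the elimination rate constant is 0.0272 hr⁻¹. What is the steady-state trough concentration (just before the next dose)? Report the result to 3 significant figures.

Fraction remaining after one interval: e^(−kτ) = e^(−0.02720 × 8.40) = 0.7957
R = 1 / (1 − 0.7957) = 4.896
Css,max = 48.1 × 4.896 = 235.5 mg/L
Css,min = Css,max × e^(−kτ) = 235.5 × 0.7957 ≈ 187 mg/L

187 mg/L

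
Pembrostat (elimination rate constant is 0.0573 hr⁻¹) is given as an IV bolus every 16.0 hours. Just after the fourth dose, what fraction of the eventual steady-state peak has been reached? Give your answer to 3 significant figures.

0.974

f_n = 1 − e^(−nkτ) = 1 − e^(−4 × 0.05730 × 16.0) = 1 − e^(−3.667) = 1 − 0.02555 ≈ 0.974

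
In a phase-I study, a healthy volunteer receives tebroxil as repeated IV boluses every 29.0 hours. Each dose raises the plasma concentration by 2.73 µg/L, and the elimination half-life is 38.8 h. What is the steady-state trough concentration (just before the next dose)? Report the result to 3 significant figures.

4.02 µg/L

k = ln 2 / 38.8 = 0.01786 h⁻¹
Fraction remaining after one interval: e^(−kτ) = e^(−0.01786 × 29.0) = 0.5957
R = 1 / (1 − 0.5957) = 2.473
Css,max = 2.73 × 2.473 = 6.752 µg/L
Css,min = Css,max × e^(−kτ) = 6.752 × 0.5957 ≈ 4.02 µg/L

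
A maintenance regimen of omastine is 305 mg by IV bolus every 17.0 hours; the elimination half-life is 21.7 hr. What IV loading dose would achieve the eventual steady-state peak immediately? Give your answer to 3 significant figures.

k = ln 2 / 21.7 = 0.03194 hr⁻¹
Accumulation ratio R = 1 / (1 − e^(−kτ)) = 1 / (1 − e^(−0.03194×17.0)) = 1 / (1 − 0.5810) = 2.387
Loading dose = maintenance dose × R = 305 × 2.387 ≈ 728 mg

728 mg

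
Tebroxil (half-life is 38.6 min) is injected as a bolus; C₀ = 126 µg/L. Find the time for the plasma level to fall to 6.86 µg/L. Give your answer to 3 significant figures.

162 minutes

k = ln 2 / 38.6 = 0.01796 min⁻¹
C(t) = C₀ e^(−kt)  ⇒  t = ln(C₀/C) / k
t = ln(126/6.86) / 0.01796 = 2.911 / 0.01796 ≈ 162 minutes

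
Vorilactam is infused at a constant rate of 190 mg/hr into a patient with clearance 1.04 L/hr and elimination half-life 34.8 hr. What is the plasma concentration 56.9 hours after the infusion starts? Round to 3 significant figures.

Css = rate / CL = 190 / 1.04 = 182.7 mg/L
k = ln 2 / 34.8 = 0.01992 hr⁻¹
C(t) = Css (1 − e^(−kt)) = 182.7 × (1 − e^(−1.133)) = 182.7 × 0.6780 ≈ 124 mg/L

124 mg/L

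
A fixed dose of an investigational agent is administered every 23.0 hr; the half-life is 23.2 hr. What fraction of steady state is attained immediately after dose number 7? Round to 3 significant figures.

0.992

k = ln 2 / 23.2 = 0.02988 hr⁻¹
f_n = 1 − e^(−nkτ) = 1 − e^(−7 × 0.02988 × 23.0) = 1 − e^(−4.810) = 1 − 0.008146 ≈ 0.992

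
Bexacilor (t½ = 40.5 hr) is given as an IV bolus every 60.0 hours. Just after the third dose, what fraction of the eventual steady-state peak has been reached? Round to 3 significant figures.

0.954

k = ln 2 / 40.5 = 0.01711 hr⁻¹
f_n = 1 − e^(−nkτ) = 1 − e^(−3 × 0.01711 × 60.0) = 1 − e^(−3.081) = 1 − 0.04593 ≈ 0.954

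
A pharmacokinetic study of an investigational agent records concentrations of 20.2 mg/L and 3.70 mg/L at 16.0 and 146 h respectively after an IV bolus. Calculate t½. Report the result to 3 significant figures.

53.1 hours

k = ln(C₁/C₂) / (t₂ − t₁) = ln(20.2/3.70) / (146 − 16.0)
  = 1.697 / 130.0 = 0.01306 h⁻¹
t½ = ln 2 / k = ln 2 / 0.01306 ≈ 53.1 hours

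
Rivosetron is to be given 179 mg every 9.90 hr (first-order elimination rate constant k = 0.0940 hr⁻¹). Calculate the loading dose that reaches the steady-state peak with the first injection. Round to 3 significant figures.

296 mg

Accumulation ratio R = 1 / (1 − e^(−kτ)) = 1 / (1 − e^(−0.09400×9.90)) = 1 / (1 − 0.3943) = 1.651
Loading dose = maintenance dose × R = 179 × 1.651 ≈ 296 mg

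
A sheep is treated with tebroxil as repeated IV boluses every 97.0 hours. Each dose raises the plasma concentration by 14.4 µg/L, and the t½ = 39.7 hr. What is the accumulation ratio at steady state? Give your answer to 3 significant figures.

k = ln 2 / 39.7 = 0.01746 hr⁻¹
Fraction remaining after one interval: e^(−kτ) = e^(−0.01746 × 97.0) = 0.1839
R = 1 / (1 − 0.1839) = 1 / 0.8161 ≈ 1.23

1.23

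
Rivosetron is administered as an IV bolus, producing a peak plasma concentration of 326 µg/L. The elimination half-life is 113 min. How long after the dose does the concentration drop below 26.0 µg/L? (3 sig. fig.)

412 minutes

k = ln 2 / 113 = 0.006134 min⁻¹
C(t) = C₀ e^(−kt)  ⇒  t = ln(C₀/C) / k
t = ln(326/26.0) / 0.006134 = 2.529 / 0.006134 ≈ 412 minutes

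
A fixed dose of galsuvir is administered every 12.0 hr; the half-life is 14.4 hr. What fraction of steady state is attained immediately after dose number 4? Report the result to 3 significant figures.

0.901

k = ln 2 / 14.4 = 0.04814 hr⁻¹
f_n = 1 − e^(−nkτ) = 1 − e^(−4 × 0.04814 × 12.0) = 1 − e^(−2.310) = 1 − 0.09921 ≈ 0.901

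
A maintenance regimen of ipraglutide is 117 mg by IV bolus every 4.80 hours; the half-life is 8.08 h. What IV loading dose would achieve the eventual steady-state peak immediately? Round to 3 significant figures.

347 mg

k = ln 2 / 8.08 = 0.08579 h⁻¹
Accumulation ratio R = 1 / (1 − e^(−kτ)) = 1 / (1 − e^(−0.08579×4.80)) = 1 / (1 − 0.6625) = 2.963
Loading dose = maintenance dose × R = 117 × 2.963 ≈ 347 mg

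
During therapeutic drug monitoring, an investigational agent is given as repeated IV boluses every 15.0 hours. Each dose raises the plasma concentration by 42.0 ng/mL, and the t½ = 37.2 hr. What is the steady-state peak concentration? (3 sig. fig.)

k = ln 2 / 37.2 = 0.01863 hr⁻¹
Fraction remaining after one interval: e^(−kτ) = e^(−0.01863 × 15.0) = 0.7562
R = 1 / (1 − 0.7562) = 4.101
Css,max = 42.0 × 4.101 ≈ 172 ng/mL

172 ng/mL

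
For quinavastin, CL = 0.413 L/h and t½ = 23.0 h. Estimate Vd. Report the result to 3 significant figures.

13.7 L

k = ln 2 / t½ = ln 2 / 23.0 = 0.03014 h⁻¹
V = CL / k = 0.413 / 0.03014 ≈ 13.7 L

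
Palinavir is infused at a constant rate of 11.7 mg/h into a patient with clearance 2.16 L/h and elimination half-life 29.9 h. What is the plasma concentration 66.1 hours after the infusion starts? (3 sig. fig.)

Css = rate / CL = 11.7 / 2.16 = 5.417 mg/L
k = ln 2 / 29.9 = 0.02318 h⁻¹
C(t) = Css (1 − e^(−kt)) = 5.417 × (1 − e^(−1.532)) = 5.417 × 0.7840 ≈ 4.25 mg/L

4.25 mg/L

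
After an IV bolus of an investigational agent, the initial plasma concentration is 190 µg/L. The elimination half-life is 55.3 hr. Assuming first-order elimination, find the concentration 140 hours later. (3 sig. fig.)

32.9 µg/L

k = ln 2 / 55.3 = 0.01253 hr⁻¹
C(t) = C₀ e^(−kt) = 190 × e^(−0.01253 × 140) = 190 × e^(−1.755) = 190 × 0.1729 ≈ 32.9 µg/L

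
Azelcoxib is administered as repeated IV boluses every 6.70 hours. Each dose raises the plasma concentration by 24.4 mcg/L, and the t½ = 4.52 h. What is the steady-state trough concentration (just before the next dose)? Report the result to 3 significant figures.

13.6 mcg/L

k = ln 2 / 4.52 = 0.1534 h⁻¹
Fraction remaining after one interval: e^(−kτ) = e^(−0.1534 × 6.70) = 0.3579
R = 1 / (1 − 0.3579) = 1.557
Css,max = 24.4 × 1.557 = 38.00 mcg/L
Css,min = Css,max × e^(−kτ) = 38.00 × 0.3579 ≈ 13.6 mcg/L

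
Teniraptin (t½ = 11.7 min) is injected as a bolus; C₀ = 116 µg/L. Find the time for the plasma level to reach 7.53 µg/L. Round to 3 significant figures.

k = ln 2 / 11.7 = 0.05924 min⁻¹
C(t) = C₀ e^(−kt)  ⇒  t = ln(C₀/C) / k
t = ln(116/7.53) / 0.05924 = 2.735 / 0.05924 ≈ 46.2 minutes

46.2 minutes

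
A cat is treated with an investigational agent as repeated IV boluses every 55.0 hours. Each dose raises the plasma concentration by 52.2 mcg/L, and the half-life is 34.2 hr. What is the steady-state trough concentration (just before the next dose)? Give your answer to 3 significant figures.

k = ln 2 / 34.2 = 0.02027 hr⁻¹
Fraction remaining after one interval: e^(−kτ) = e^(−0.02027 × 55.0) = 0.3280
R = 1 / (1 − 0.3280) = 1.488
Css,max = 52.2 × 1.488 = 77.68 mcg/L
Css,min = Css,max × e^(−kτ) = 77.68 × 0.3280 ≈ 25.5 mcg/L

25.5 mcg/L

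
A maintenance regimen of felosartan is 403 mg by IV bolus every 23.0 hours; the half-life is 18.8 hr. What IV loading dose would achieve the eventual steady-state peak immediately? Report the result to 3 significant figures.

705 mg

k = ln 2 / 18.8 = 0.03687 hr⁻¹
Accumulation ratio R = 1 / (1 − e^(−kτ)) = 1 / (1 − e^(−0.03687×23.0)) = 1 / (1 − 0.4283) = 1.749
Loading dose = maintenance dose × R = 403 × 1.749 ≈ 705 mg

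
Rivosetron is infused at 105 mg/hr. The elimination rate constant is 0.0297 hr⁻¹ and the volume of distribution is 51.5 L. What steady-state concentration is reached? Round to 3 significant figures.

CL = k · V = 0.0297 × 51.5 = 1.530 L/hr
Css = rate / CL = 105 / 1.530 ≈ 68.6 mg/L

68.6 mg/L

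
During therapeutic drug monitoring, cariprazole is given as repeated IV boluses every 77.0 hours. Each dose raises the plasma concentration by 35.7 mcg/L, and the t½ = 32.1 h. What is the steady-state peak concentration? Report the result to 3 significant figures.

k = ln 2 / 32.1 = 0.02159 h⁻¹
Fraction remaining after one interval: e^(−kτ) = e^(−0.02159 × 77.0) = 0.1896
R = 1 / (1 − 0.1896) = 1.234
Css,max = 35.7 × 1.234 ≈ 44.1 mcg/L

44.1 mcg/L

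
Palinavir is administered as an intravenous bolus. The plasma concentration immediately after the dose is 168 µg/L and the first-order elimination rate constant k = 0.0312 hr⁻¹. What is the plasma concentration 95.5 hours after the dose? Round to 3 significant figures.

C(t) = C₀ e^(−kt) = 168 × e^(−0.03120 × 95.5) = 168 × e^(−2.980) = 168 × 0.05081 ≈ 8.54 µg/L

8.54 µg/L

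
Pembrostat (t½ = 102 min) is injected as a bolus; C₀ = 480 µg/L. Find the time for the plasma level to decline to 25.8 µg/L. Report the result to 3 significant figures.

k = ln 2 / 102 = 0.006796 min⁻¹
C(t) = C₀ e^(−kt)  ⇒  t = ln(C₀/C) / k
t = ln(480/25.8) / 0.006796 = 2.923 / 0.006796 ≈ 430 minutes

430 minutes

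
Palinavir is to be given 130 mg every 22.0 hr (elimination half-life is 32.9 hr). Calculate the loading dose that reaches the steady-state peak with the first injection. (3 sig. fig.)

k = ln 2 / 32.9 = 0.02107 hr⁻¹
Accumulation ratio R = 1 / (1 − e^(−kτ)) = 1 / (1 − e^(−0.02107×22.0)) = 1 / (1 − 0.6291) = 2.696
Loading dose = maintenance dose × R = 130 × 2.696 ≈ 350 mg

350 mg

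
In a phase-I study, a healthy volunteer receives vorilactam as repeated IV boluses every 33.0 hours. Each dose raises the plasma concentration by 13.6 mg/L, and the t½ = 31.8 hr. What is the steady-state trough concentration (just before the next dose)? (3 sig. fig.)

k = ln 2 / 31.8 = 0.02180 hr⁻¹
Fraction remaining after one interval: e^(−kτ) = e^(−0.02180 × 33.0) = 0.4871
R = 1 / (1 − 0.4871) = 1.950
Css,max = 13.6 × 1.950 = 26.52 mg/L
Css,min = Css,max × e^(−kτ) = 26.52 × 0.4871 ≈ 12.9 mg/L

12.9 mg/L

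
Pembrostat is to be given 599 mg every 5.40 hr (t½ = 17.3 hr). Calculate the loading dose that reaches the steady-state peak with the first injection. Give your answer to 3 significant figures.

k = ln 2 / 17.3 = 0.04007 hr⁻¹
Accumulation ratio R = 1 / (1 − e^(−kτ)) = 1 / (1 − e^(−0.04007×5.40)) = 1 / (1 − 0.8054) = 5.140
Loading dose = maintenance dose × R = 599 × 5.140 ≈ 3080 mg

3080 mg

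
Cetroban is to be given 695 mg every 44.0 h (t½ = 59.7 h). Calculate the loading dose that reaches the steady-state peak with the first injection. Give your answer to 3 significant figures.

k = ln 2 / 59.7 = 0.01161 h⁻¹
Accumulation ratio R = 1 / (1 − e^(−kτ)) = 1 / (1 − e^(−0.01161×44.0)) = 1 / (1 − 0.6000) = 2.500
Loading dose = maintenance dose × R = 695 × 2.500 ≈ 1740 mg

1740 mg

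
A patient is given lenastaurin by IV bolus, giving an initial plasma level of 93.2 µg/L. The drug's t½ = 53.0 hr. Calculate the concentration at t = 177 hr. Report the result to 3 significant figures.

k = ln 2 / 53.0 = 0.01308 hr⁻¹
C(t) = C₀ e^(−kt) = 93.2 × e^(−0.01308 × 177) = 93.2 × e^(−2.315) = 93.2 × 0.09878 ≈ 9.21 µg/L

9.21 µg/L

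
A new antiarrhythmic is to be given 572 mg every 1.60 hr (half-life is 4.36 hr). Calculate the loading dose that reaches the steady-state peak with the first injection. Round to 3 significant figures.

2550 mg

k = ln 2 / 4.36 = 0.1590 hr⁻¹
Accumulation ratio R = 1 / (1 − e^(−kτ)) = 1 / (1 − e^(−0.1590×1.60)) = 1 / (1 − 0.7754) = 4.453
Loading dose = maintenance dose × R = 572 × 4.453 ≈ 2550 mg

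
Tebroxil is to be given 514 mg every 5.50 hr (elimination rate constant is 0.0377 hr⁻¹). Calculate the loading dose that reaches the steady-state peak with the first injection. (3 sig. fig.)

2740 mg

Accumulation ratio R = 1 / (1 − e^(−kτ)) = 1 / (1 − e^(−0.03770×5.50)) = 1 / (1 − 0.8127) = 5.340
Loading dose = maintenance dose × R = 514 × 5.340 ≈ 2740 mg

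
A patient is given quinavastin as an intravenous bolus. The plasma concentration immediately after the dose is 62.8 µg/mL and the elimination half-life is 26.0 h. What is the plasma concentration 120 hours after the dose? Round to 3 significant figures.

2.56 µg/mL

k = ln 2 / 26.0 = 0.02666 h⁻¹
120 h is 4.615 half-lives, so C = 62.8 × (1/2)^4.615 = 62.8 × 0.04080 ≈ 2.56 µg/mL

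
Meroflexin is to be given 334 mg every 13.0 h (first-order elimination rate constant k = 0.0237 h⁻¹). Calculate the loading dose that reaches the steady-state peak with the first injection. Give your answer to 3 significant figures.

Accumulation ratio R = 1 / (1 − e^(−kτ)) = 1 / (1 − e^(−0.02370×13.0)) = 1 / (1 − 0.7348) = 3.771
Loading dose = maintenance dose × R = 334 × 3.771 ≈ 1260 mg

1260 mg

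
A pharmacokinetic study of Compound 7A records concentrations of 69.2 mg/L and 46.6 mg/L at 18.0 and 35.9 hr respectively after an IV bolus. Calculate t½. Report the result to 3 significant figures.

31.4 hours

k = ln(C₁/C₂) / (t₂ − t₁) = ln(69.2/46.6) / (35.9 − 18.0)
  = 0.3954 / 17.90 = 0.02209 hr⁻¹
t½ = ln 2 / k = ln 2 / 0.02209 ≈ 31.4 hours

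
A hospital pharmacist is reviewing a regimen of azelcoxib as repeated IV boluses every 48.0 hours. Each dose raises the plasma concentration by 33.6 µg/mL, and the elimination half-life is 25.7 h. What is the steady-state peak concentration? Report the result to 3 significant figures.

k = ln 2 / 25.7 = 0.02697 h⁻¹
Fraction remaining after one interval: e^(−kτ) = e^(−0.02697 × 48.0) = 0.2740
R = 1 / (1 − 0.2740) = 1.377
Css,max = 33.6 × 1.377 ≈ 46.3 µg/mL

46.3 µg/mL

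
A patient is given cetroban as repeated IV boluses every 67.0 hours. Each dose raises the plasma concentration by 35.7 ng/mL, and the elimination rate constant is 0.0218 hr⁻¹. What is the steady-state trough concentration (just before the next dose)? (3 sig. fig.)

10.8 ng/mL

Fraction remaining after one interval: e^(−kτ) = e^(−0.02180 × 67.0) = 0.2321
R = 1 / (1 − 0.2321) = 1.302
Css,max = 35.7 × 1.302 = 46.49 ng/mL
Css,min = Css,max × e^(−kτ) = 46.49 × 0.2321 ≈ 10.8 ng/mL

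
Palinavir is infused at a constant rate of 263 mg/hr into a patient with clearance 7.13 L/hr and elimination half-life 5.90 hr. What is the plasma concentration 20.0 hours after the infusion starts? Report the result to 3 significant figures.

33.4 µg/mL

Css = rate / CL = 263 / 7.13 = 36.89 µg/mL
k = ln 2 / 5.90 = 0.1175 hr⁻¹
C(t) = Css (1 − e^(−kt)) = 36.89 × (1 − e^(−2.350)) = 36.89 × 0.9046 ≈ 33.4 µg/mL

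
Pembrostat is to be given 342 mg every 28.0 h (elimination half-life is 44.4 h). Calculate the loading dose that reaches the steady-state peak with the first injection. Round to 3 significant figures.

k = ln 2 / 44.4 = 0.01561 h⁻¹
Accumulation ratio R = 1 / (1 − e^(−kτ)) = 1 / (1 − e^(−0.01561×28.0)) = 1 / (1 − 0.6459) = 2.824
Loading dose = maintenance dose × R = 342 × 2.824 ≈ 966 mg

966 mg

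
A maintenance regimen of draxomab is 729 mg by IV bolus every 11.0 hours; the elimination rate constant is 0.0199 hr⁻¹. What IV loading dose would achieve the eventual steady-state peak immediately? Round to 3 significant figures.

3710 mg

Accumulation ratio R = 1 / (1 − e^(−kτ)) = 1 / (1 − e^(−0.01990×11.0)) = 1 / (1 − 0.8034) = 5.087
Loading dose = maintenance dose × R = 729 × 5.087 ≈ 3710 mg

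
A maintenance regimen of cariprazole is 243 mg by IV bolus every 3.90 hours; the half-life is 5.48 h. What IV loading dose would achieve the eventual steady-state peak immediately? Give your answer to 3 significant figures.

624 mg

k = ln 2 / 5.48 = 0.1265 h⁻¹
Accumulation ratio R = 1 / (1 − e^(−kτ)) = 1 / (1 − e^(−0.1265×3.90)) = 1 / (1 − 0.6106) = 2.568
Loading dose = maintenance dose × R = 243 × 2.568 ≈ 624 mg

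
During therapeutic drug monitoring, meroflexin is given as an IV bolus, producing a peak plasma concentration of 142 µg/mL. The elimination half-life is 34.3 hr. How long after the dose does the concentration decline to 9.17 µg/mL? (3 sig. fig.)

136 hours

k = ln 2 / 34.3 = 0.02021 hr⁻¹
C(t) = C₀ e^(−kt)  ⇒  t = ln(C₀/C) / k
t = ln(142/9.17) / 0.02021 = 2.740 / 0.02021 ≈ 136 hours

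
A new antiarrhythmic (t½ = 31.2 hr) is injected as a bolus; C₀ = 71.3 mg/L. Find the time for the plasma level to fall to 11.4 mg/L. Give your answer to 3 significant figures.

82.5 hours

k = ln 2 / 31.2 = 0.02222 hr⁻¹
C(t) = C₀ e^(−kt)  ⇒  t = ln(C₀/C) / k
t = ln(71.3/11.4) / 0.02222 = 1.833 / 0.02222 ≈ 82.5 hours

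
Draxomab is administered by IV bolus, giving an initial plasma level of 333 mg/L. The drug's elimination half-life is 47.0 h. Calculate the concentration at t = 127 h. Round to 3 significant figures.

51.2 mg/L

k = ln 2 / 47.0 = 0.01475 h⁻¹
127 h is 2.702 half-lives, so C = 333 × (1/2)^2.702 = 333 × 0.1537 ≈ 51.2 mg/L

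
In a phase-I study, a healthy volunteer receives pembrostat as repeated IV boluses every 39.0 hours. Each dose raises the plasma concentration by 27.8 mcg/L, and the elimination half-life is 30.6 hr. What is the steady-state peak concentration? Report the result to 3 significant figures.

47.4 mcg/L

k = ln 2 / 30.6 = 0.02265 hr⁻¹
Fraction remaining after one interval: e^(−kτ) = e^(−0.02265 × 39.0) = 0.4134
R = 1 / (1 − 0.4134) = 1.705
Css,max = 27.8 × 1.705 ≈ 47.4 mcg/L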